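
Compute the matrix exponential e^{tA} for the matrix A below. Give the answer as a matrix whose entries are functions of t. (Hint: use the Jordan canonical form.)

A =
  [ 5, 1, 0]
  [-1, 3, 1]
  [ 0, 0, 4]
e^{tA} =
  [t*exp(4*t) + exp(4*t), t*exp(4*t), t^2*exp(4*t)/2]
  [-t*exp(4*t), -t*exp(4*t) + exp(4*t), -t^2*exp(4*t)/2 + t*exp(4*t)]
  [0, 0, exp(4*t)]

Strategy: write A = P · J · P⁻¹ where J is a Jordan canonical form, so e^{tA} = P · e^{tJ} · P⁻¹, and e^{tJ} can be computed block-by-block.

A has Jordan form
J =
  [4, 1, 0]
  [0, 4, 1]
  [0, 0, 4]
(up to reordering of blocks).

Per-block formulas:
  For a 3×3 Jordan block J_3(4): exp(t · J_3(4)) = e^(4t)·(I + t·N + (t^2/2)·N^2), where N is the 3×3 nilpotent shift.

After assembling e^{tJ} and conjugating by P, we get:

e^{tA} =
  [t*exp(4*t) + exp(4*t), t*exp(4*t), t^2*exp(4*t)/2]
  [-t*exp(4*t), -t*exp(4*t) + exp(4*t), -t^2*exp(4*t)/2 + t*exp(4*t)]
  [0, 0, exp(4*t)]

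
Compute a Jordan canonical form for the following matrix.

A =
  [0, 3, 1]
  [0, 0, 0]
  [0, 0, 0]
J_2(0) ⊕ J_1(0)

The characteristic polynomial is
  det(x·I − A) = x^3

Eigenvalues and multiplicities (the geometric multiplicity of λ is n − rank(A − λI), which equals the number of Jordan blocks for λ):
  λ = 0: algebraic multiplicity = 3, geometric multiplicity = 2

Determining the block sizes for each eigenvalue:
  λ = 0: 2 blocks summing to 3 forces exactly one block of size 2 and the rest size 1 → block sizes [2, 1]

Assembling the blocks gives a Jordan form
J =
  [0, 1, 0]
  [0, 0, 0]
  [0, 0, 0]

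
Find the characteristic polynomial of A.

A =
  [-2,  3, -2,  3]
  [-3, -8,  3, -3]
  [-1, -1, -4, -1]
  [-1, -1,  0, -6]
x^4 + 20*x^3 + 150*x^2 + 500*x + 625

Expanding det(x·I − A) (e.g. by cofactor expansion or by noting that A is similar to its Jordan form J, which has the same characteristic polynomial as A) gives
  χ_A(x) = x^4 + 20*x^3 + 150*x^2 + 500*x + 625
which factors as (x + 5)^4. The eigenvalues (with algebraic multiplicities) are λ = -5 with multiplicity 4.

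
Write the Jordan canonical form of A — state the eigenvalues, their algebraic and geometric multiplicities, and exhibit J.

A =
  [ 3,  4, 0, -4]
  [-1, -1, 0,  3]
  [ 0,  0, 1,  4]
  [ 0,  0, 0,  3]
J_2(1) ⊕ J_1(1) ⊕ J_1(3)

The characteristic polynomial is
  det(x·I − A) = x^4 - 6*x^3 + 12*x^2 - 10*x + 3 = (x - 3)*(x - 1)^3

Eigenvalues and multiplicities (the geometric multiplicity of λ is n − rank(A − λI), which equals the number of Jordan blocks for λ):
  λ = 1: algebraic multiplicity = 3, geometric multiplicity = 2
  λ = 3: algebraic multiplicity = 1, geometric multiplicity = 1

Determining the block sizes for each eigenvalue:
  λ = 1: 2 blocks summing to 3 forces exactly one block of size 2 and the rest size 1 → block sizes [2, 1]
  λ = 3: one block (gm = 1), so the single block has size am = 1 → block sizes [1]

Assembling the blocks gives a Jordan form
J =
  [1, 1, 0, 0]
  [0, 1, 0, 0]
  [0, 0, 1, 0]
  [0, 0, 0, 3]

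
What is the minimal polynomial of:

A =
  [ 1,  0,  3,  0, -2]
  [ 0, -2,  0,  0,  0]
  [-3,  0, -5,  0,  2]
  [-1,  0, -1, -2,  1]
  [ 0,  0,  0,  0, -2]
x^2 + 4*x + 4

The characteristic polynomial is χ_A(x) = (x + 2)^5, so the eigenvalues are known. The minimal polynomial is
  m_A(x) = Π_λ (x − λ)^{k_λ}
where k_λ is the size of the *largest* Jordan block for λ (equivalently, the smallest k with (A − λI)^k v = 0 for every generalised eigenvector v of λ).

  λ = -2: largest Jordan block has size 2, contributing (x + 2)^2

So m_A(x) = (x + 2)^2 = x^2 + 4*x + 4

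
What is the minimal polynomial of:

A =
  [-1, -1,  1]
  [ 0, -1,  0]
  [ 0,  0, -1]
x^2 + 2*x + 1

The characteristic polynomial is χ_A(x) = (x + 1)^3, so the eigenvalues are known. The minimal polynomial is
  m_A(x) = Π_λ (x − λ)^{k_λ}
where k_λ is the size of the *largest* Jordan block for λ (equivalently, the smallest k with (A − λI)^k v = 0 for every generalised eigenvector v of λ).

  λ = -1: largest Jordan block has size 2, contributing (x + 1)^2

So m_A(x) = (x + 1)^2 = x^2 + 2*x + 1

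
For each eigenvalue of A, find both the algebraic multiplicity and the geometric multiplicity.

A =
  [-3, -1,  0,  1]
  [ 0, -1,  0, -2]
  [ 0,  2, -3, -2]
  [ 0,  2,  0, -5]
λ = -3: alg = 4, geom = 3

Step 1 — factor the characteristic polynomial to read off the algebraic multiplicities:
  χ_A(x) = (x + 3)^4

Step 2 — compute geometric multiplicities via the rank-nullity identity g(λ) = n − rank(A − λI):
  rank(A − (-3)·I) = 1, so dim ker(A − (-3)·I) = n − 1 = 3

Summary:
  λ = -3: algebraic multiplicity = 4, geometric multiplicity = 3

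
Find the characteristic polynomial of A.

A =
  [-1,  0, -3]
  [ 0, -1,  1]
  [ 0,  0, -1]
x^3 + 3*x^2 + 3*x + 1

Expanding det(x·I − A) (e.g. by cofactor expansion or by noting that A is similar to its Jordan form J, which has the same characteristic polynomial as A) gives
  χ_A(x) = x^3 + 3*x^2 + 3*x + 1
which factors as (x + 1)^3. The eigenvalues (with algebraic multiplicities) are λ = -1 with multiplicity 3.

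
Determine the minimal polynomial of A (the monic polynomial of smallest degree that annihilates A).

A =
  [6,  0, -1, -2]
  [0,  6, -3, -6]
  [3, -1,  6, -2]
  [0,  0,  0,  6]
x^3 - 18*x^2 + 108*x - 216

The characteristic polynomial is χ_A(x) = (x - 6)^4, so the eigenvalues are known. The minimal polynomial is
  m_A(x) = Π_λ (x − λ)^{k_λ}
where k_λ is the size of the *largest* Jordan block for λ (equivalently, the smallest k with (A − λI)^k v = 0 for every generalised eigenvector v of λ).

  λ = 6: largest Jordan block has size 3, contributing (x − 6)^3

So m_A(x) = (x - 6)^3 = x^3 - 18*x^2 + 108*x - 216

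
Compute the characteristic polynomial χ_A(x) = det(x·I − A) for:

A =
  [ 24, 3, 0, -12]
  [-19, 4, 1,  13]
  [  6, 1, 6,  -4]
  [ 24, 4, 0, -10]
x^4 - 24*x^3 + 216*x^2 - 864*x + 1296

Expanding det(x·I − A) (e.g. by cofactor expansion or by noting that A is similar to its Jordan form J, which has the same characteristic polynomial as A) gives
  χ_A(x) = x^4 - 24*x^3 + 216*x^2 - 864*x + 1296
which factors as (x - 6)^4. The eigenvalues (with algebraic multiplicities) are λ = 6 with multiplicity 4.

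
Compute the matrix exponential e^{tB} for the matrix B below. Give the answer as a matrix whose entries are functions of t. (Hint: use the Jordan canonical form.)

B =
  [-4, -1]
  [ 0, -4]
e^{tB} =
  [exp(-4*t), -t*exp(-4*t)]
  [0, exp(-4*t)]

Strategy: write B = P · J · P⁻¹ where J is a Jordan canonical form, so e^{tB} = P · e^{tJ} · P⁻¹, and e^{tJ} can be computed block-by-block.

B has Jordan form
J =
  [-4,  1]
  [ 0, -4]
(up to reordering of blocks).

Per-block formulas:
  For a 2×2 Jordan block J_2(-4): exp(t · J_2(-4)) = e^(-4t)·(I + t·N), where N is the 2×2 nilpotent shift.

After assembling e^{tJ} and conjugating by P, we get:

e^{tB} =
  [exp(-4*t), -t*exp(-4*t)]
  [0, exp(-4*t)]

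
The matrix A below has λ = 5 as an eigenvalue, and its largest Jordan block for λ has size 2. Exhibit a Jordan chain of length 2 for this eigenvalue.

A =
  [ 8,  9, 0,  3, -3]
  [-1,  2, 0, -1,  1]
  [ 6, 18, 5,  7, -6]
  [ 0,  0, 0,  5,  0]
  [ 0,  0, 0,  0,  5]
A Jordan chain for λ = 5 of length 2:
v_1 = (3, -1, 6, 0, 0)ᵀ
v_2 = (1, 0, 0, 0, 0)ᵀ

Let N = A − (5)·I. We want v_2 with N^2 v_2 = 0 but N^1 v_2 ≠ 0; then v_{j-1} := N · v_j for j = 2, …, 2.

Pick v_2 = (1, 0, 0, 0, 0)ᵀ.
Then v_1 = N · v_2 = (3, -1, 6, 0, 0)ᵀ.

Sanity check: (A − (5)·I) v_1 = (0, 0, 0, 0, 0)ᵀ = 0. ✓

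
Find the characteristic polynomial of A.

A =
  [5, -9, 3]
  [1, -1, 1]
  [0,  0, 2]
x^3 - 6*x^2 + 12*x - 8

Expanding det(x·I − A) (e.g. by cofactor expansion or by noting that A is similar to its Jordan form J, which has the same characteristic polynomial as A) gives
  χ_A(x) = x^3 - 6*x^2 + 12*x - 8
which factors as (x - 2)^3. The eigenvalues (with algebraic multiplicities) are λ = 2 with multiplicity 3.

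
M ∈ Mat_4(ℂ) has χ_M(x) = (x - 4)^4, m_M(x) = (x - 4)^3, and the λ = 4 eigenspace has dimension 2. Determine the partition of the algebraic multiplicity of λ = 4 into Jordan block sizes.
Block sizes for λ = 4: [3, 1]

Step 1 — from the characteristic polynomial, algebraic multiplicity of λ = 4 is 4. From dim ker(M − (4)·I) = 2, there are exactly 2 Jordan blocks for λ = 4.
Step 2 — from the minimal polynomial, the factor (x − 4)^3 tells us the largest block for λ = 4 has size 3.
Step 3 — with total size 4, 2 blocks, and largest block 3, the block sizes (in nonincreasing order) are [3, 1].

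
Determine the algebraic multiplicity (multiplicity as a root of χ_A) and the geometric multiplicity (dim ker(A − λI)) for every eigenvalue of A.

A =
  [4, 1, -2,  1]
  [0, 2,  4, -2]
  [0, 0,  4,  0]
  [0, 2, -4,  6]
λ = 4: alg = 4, geom = 3

Step 1 — factor the characteristic polynomial to read off the algebraic multiplicities:
  χ_A(x) = (x - 4)^4

Step 2 — compute geometric multiplicities via the rank-nullity identity g(λ) = n − rank(A − λI):
  rank(A − (4)·I) = 1, so dim ker(A − (4)·I) = n − 1 = 3

Summary:
  λ = 4: algebraic multiplicity = 4, geometric multiplicity = 3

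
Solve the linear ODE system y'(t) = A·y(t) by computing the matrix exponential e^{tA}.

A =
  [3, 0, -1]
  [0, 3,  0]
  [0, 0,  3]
e^{tA} =
  [exp(3*t), 0, -t*exp(3*t)]
  [0, exp(3*t), 0]
  [0, 0, exp(3*t)]

Strategy: write A = P · J · P⁻¹ where J is a Jordan canonical form, so e^{tA} = P · e^{tJ} · P⁻¹, and e^{tJ} can be computed block-by-block.

A has Jordan form
J =
  [3, 1, 0]
  [0, 3, 0]
  [0, 0, 3]
(up to reordering of blocks).

Per-block formulas:
  For a 1×1 block at λ = 3: exp(t · [3]) = [e^(3t)].
  For a 2×2 Jordan block J_2(3): exp(t · J_2(3)) = e^(3t)·(I + t·N), where N is the 2×2 nilpotent shift.

After assembling e^{tJ} and conjugating by P, we get:

e^{tA} =
  [exp(3*t), 0, -t*exp(3*t)]
  [0, exp(3*t), 0]
  [0, 0, exp(3*t)]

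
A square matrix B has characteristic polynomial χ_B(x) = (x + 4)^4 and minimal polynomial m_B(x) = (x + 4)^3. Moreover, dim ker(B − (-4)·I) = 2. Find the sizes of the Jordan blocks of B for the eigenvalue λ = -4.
Block sizes for λ = -4: [3, 1]

Step 1 — from the characteristic polynomial, algebraic multiplicity of λ = -4 is 4. From dim ker(B − (-4)·I) = 2, there are exactly 2 Jordan blocks for λ = -4.
Step 2 — from the minimal polynomial, the factor (x + 4)^3 tells us the largest block for λ = -4 has size 3.
Step 3 — with total size 4, 2 blocks, and largest block 3, the block sizes (in nonincreasing order) are [3, 1].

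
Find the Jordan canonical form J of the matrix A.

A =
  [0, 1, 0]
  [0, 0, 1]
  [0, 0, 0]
J_3(0)

The characteristic polynomial is
  det(x·I − A) = x^3

Eigenvalues and multiplicities (the geometric multiplicity of λ is n − rank(A − λI), which equals the number of Jordan blocks for λ):
  λ = 0: algebraic multiplicity = 3, geometric multiplicity = 1

Determining the block sizes for each eigenvalue:
  λ = 0: one block (gm = 1), so the single block has size am = 3 → block sizes [3]

Assembling the blocks gives a Jordan form
J =
  [0, 1, 0]
  [0, 0, 1]
  [0, 0, 0]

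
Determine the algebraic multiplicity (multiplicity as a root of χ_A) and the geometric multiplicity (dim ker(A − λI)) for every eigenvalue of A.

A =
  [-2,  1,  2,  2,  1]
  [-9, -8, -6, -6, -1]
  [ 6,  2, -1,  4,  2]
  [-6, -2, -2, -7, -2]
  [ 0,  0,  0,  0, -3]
λ = -5: alg = 3, geom = 2; λ = -3: alg = 2, geom = 2

Step 1 — factor the characteristic polynomial to read off the algebraic multiplicities:
  χ_A(x) = (x + 3)^2*(x + 5)^3

Step 2 — compute geometric multiplicities via the rank-nullity identity g(λ) = n − rank(A − λI):
  rank(A − (-5)·I) = 3, so dim ker(A − (-5)·I) = n − 3 = 2
  rank(A − (-3)·I) = 3, so dim ker(A − (-3)·I) = n − 3 = 2

Summary:
  λ = -5: algebraic multiplicity = 3, geometric multiplicity = 2
  λ = -3: algebraic multiplicity = 2, geometric multiplicity = 2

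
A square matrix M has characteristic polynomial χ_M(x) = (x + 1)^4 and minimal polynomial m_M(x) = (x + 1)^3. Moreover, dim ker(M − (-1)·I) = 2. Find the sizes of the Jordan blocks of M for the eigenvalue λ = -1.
Block sizes for λ = -1: [3, 1]

Step 1 — from the characteristic polynomial, algebraic multiplicity of λ = -1 is 4. From dim ker(M − (-1)·I) = 2, there are exactly 2 Jordan blocks for λ = -1.
Step 2 — from the minimal polynomial, the factor (x + 1)^3 tells us the largest block for λ = -1 has size 3.
Step 3 — with total size 4, 2 blocks, and largest block 3, the block sizes (in nonincreasing order) are [3, 1].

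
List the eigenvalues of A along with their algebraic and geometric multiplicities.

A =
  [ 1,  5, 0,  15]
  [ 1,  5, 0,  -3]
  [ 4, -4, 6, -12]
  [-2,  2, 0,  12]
λ = 6: alg = 4, geom = 3

Step 1 — factor the characteristic polynomial to read off the algebraic multiplicities:
  χ_A(x) = (x - 6)^4

Step 2 — compute geometric multiplicities via the rank-nullity identity g(λ) = n − rank(A − λI):
  rank(A − (6)·I) = 1, so dim ker(A − (6)·I) = n − 1 = 3

Summary:
  λ = 6: algebraic multiplicity = 4, geometric multiplicity = 3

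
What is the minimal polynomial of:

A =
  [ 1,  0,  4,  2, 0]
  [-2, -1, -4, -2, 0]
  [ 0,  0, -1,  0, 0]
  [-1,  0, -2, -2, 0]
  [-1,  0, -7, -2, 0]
x^2 + x

The characteristic polynomial is χ_A(x) = x^2*(x + 1)^3, so the eigenvalues are known. The minimal polynomial is
  m_A(x) = Π_λ (x − λ)^{k_λ}
where k_λ is the size of the *largest* Jordan block for λ (equivalently, the smallest k with (A − λI)^k v = 0 for every generalised eigenvector v of λ).

  λ = -1: largest Jordan block has size 1, contributing (x + 1)
  λ = 0: largest Jordan block has size 1, contributing (x − 0)

So m_A(x) = x*(x + 1) = x^2 + x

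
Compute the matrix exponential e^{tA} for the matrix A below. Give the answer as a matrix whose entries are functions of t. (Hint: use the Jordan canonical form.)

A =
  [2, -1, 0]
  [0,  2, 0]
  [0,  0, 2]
e^{tA} =
  [exp(2*t), -t*exp(2*t), 0]
  [0, exp(2*t), 0]
  [0, 0, exp(2*t)]

Strategy: write A = P · J · P⁻¹ where J is a Jordan canonical form, so e^{tA} = P · e^{tJ} · P⁻¹, and e^{tJ} can be computed block-by-block.

A has Jordan form
J =
  [2, 1, 0]
  [0, 2, 0]
  [0, 0, 2]
(up to reordering of blocks).

Per-block formulas:
  For a 1×1 block at λ = 2: exp(t · [2]) = [e^(2t)].
  For a 2×2 Jordan block J_2(2): exp(t · J_2(2)) = e^(2t)·(I + t·N), where N is the 2×2 nilpotent shift.

After assembling e^{tJ} and conjugating by P, we get:

e^{tA} =
  [exp(2*t), -t*exp(2*t), 0]
  [0, exp(2*t), 0]
  [0, 0, exp(2*t)]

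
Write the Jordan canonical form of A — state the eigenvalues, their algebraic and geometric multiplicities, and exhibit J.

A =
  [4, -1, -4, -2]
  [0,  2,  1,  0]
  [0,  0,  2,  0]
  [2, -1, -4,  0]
J_3(2) ⊕ J_1(2)

The characteristic polynomial is
  det(x·I − A) = x^4 - 8*x^3 + 24*x^2 - 32*x + 16 = (x - 2)^4

Eigenvalues and multiplicities (the geometric multiplicity of λ is n − rank(A − λI), which equals the number of Jordan blocks for λ):
  λ = 2: algebraic multiplicity = 4, geometric multiplicity = 2

Determining the block sizes for each eigenvalue:
  λ = 2: with am = 4 and gm = 2, the partition is not yet determined (e.g. several partitions of 4 into 2 parts exist). Let N = A − (2)·I. Computing rank(N^1) = 2, rank(N^2) = 1, rank(N^3) = 0; the number of blocks of size ≥ j is rank(N^{j−1}) − rank(N^j), giving [2, 1, 1]. So we have 1 block(s) of size 3, 1 block(s) of size 1 → block sizes [3, 1]

Assembling the blocks gives a Jordan form
J =
  [2, 1, 0, 0]
  [0, 2, 1, 0]
  [0, 0, 2, 0]
  [0, 0, 0, 2]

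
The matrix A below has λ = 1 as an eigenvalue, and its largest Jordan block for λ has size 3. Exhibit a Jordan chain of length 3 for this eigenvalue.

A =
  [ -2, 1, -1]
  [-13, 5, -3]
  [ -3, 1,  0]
A Jordan chain for λ = 1 of length 3:
v_1 = (-1, -4, -1)ᵀ
v_2 = (-3, -13, -3)ᵀ
v_3 = (1, 0, 0)ᵀ

Let N = A − (1)·I. We want v_3 with N^3 v_3 = 0 but N^2 v_3 ≠ 0; then v_{j-1} := N · v_j for j = 3, …, 2.

Pick v_3 = (1, 0, 0)ᵀ.
Then v_2 = N · v_3 = (-3, -13, -3)ᵀ.
Then v_1 = N · v_2 = (-1, -4, -1)ᵀ.

Sanity check: (A − (1)·I) v_1 = (0, 0, 0)ᵀ = 0. ✓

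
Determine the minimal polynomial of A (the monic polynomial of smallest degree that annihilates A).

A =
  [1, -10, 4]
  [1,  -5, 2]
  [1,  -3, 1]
x^3 + 3*x^2 + 3*x + 1

The characteristic polynomial is χ_A(x) = (x + 1)^3, so the eigenvalues are known. The minimal polynomial is
  m_A(x) = Π_λ (x − λ)^{k_λ}
where k_λ is the size of the *largest* Jordan block for λ (equivalently, the smallest k with (A − λI)^k v = 0 for every generalised eigenvector v of λ).

  λ = -1: largest Jordan block has size 3, contributing (x + 1)^3

So m_A(x) = (x + 1)^3 = x^3 + 3*x^2 + 3*x + 1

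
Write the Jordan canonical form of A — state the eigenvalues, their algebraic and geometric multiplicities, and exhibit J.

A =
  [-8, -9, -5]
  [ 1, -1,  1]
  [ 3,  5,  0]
J_3(-3)

The characteristic polynomial is
  det(x·I − A) = x^3 + 9*x^2 + 27*x + 27 = (x + 3)^3

Eigenvalues and multiplicities (the geometric multiplicity of λ is n − rank(A − λI), which equals the number of Jordan blocks for λ):
  λ = -3: algebraic multiplicity = 3, geometric multiplicity = 1

Determining the block sizes for each eigenvalue:
  λ = -3: one block (gm = 1), so the single block has size am = 3 → block sizes [3]

Assembling the blocks gives a Jordan form
J =
  [-3,  1,  0]
  [ 0, -3,  1]
  [ 0,  0, -3]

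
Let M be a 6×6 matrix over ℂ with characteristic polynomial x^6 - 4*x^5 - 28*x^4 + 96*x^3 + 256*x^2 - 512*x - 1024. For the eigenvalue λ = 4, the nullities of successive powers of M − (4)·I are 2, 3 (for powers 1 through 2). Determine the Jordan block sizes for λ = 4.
Block sizes for λ = 4: [2, 1]

From the dimensions of kernels of powers, the number of Jordan blocks of size at least j is d_j − d_{j−1} where d_j = dim ker(N^j) (with d_0 = 0). Computing the differences gives [2, 1].
The number of blocks of size exactly k is (#blocks of size ≥ k) − (#blocks of size ≥ k + 1), so the partition is: 1 block(s) of size 1, 1 block(s) of size 2.
In nonincreasing order the block sizes are [2, 1].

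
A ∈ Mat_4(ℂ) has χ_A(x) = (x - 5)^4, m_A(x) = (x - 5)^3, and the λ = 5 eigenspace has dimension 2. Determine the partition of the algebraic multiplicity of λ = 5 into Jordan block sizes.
Block sizes for λ = 5: [3, 1]

Step 1 — from the characteristic polynomial, algebraic multiplicity of λ = 5 is 4. From dim ker(A − (5)·I) = 2, there are exactly 2 Jordan blocks for λ = 5.
Step 2 — from the minimal polynomial, the factor (x − 5)^3 tells us the largest block for λ = 5 has size 3.
Step 3 — with total size 4, 2 blocks, and largest block 3, the block sizes (in nonincreasing order) are [3, 1].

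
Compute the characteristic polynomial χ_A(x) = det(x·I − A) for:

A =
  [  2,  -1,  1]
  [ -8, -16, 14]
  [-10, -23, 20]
x^3 - 6*x^2 + 12*x - 8

Expanding det(x·I − A) (e.g. by cofactor expansion or by noting that A is similar to its Jordan form J, which has the same characteristic polynomial as A) gives
  χ_A(x) = x^3 - 6*x^2 + 12*x - 8
which factors as (x - 2)^3. The eigenvalues (with algebraic multiplicities) are λ = 2 with multiplicity 3.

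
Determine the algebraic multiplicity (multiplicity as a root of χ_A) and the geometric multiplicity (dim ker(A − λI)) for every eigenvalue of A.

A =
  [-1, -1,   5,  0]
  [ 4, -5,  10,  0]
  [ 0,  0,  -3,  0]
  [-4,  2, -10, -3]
λ = -3: alg = 4, geom = 3

Step 1 — factor the characteristic polynomial to read off the algebraic multiplicities:
  χ_A(x) = (x + 3)^4

Step 2 — compute geometric multiplicities via the rank-nullity identity g(λ) = n − rank(A − λI):
  rank(A − (-3)·I) = 1, so dim ker(A − (-3)·I) = n − 1 = 3

Summary:
  λ = -3: algebraic multiplicity = 4, geometric multiplicity = 3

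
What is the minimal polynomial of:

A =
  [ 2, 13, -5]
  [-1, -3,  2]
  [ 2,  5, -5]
x^3 + 6*x^2 + 12*x + 8

The characteristic polynomial is χ_A(x) = (x + 2)^3, so the eigenvalues are known. The minimal polynomial is
  m_A(x) = Π_λ (x − λ)^{k_λ}
where k_λ is the size of the *largest* Jordan block for λ (equivalently, the smallest k with (A − λI)^k v = 0 for every generalised eigenvector v of λ).

  λ = -2: largest Jordan block has size 3, contributing (x + 2)^3

So m_A(x) = (x + 2)^3 = x^3 + 6*x^2 + 12*x + 8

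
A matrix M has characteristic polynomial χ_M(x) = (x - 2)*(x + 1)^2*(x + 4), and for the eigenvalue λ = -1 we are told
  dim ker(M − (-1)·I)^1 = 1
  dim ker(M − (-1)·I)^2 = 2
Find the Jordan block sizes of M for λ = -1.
Block sizes for λ = -1: [2]

From the dimensions of kernels of powers, the number of Jordan blocks of size at least j is d_j − d_{j−1} where d_j = dim ker(N^j) (with d_0 = 0). Computing the differences gives [1, 1].
The number of blocks of size exactly k is (#blocks of size ≥ k) − (#blocks of size ≥ k + 1), so the partition is: 1 block(s) of size 2.
In nonincreasing order the block sizes are [2].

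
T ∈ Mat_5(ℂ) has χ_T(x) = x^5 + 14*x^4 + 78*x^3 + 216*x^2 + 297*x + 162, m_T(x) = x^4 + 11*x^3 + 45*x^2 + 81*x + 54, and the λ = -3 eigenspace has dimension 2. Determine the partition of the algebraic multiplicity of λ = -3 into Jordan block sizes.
Block sizes for λ = -3: [3, 1]

Step 1 — from the characteristic polynomial, algebraic multiplicity of λ = -3 is 4. From dim ker(T − (-3)·I) = 2, there are exactly 2 Jordan blocks for λ = -3.
Step 2 — from the minimal polynomial, the factor (x + 3)^3 tells us the largest block for λ = -3 has size 3.
Step 3 — with total size 4, 2 blocks, and largest block 3, the block sizes (in nonincreasing order) are [3, 1].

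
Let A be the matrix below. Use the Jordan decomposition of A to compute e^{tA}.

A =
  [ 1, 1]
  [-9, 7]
e^{tA} =
  [-3*t*exp(4*t) + exp(4*t), t*exp(4*t)]
  [-9*t*exp(4*t), 3*t*exp(4*t) + exp(4*t)]

Strategy: write A = P · J · P⁻¹ where J is a Jordan canonical form, so e^{tA} = P · e^{tJ} · P⁻¹, and e^{tJ} can be computed block-by-block.

A has Jordan form
J =
  [4, 1]
  [0, 4]
(up to reordering of blocks).

Per-block formulas:
  For a 2×2 Jordan block J_2(4): exp(t · J_2(4)) = e^(4t)·(I + t·N), where N is the 2×2 nilpotent shift.

After assembling e^{tJ} and conjugating by P, we get:

e^{tA} =
  [-3*t*exp(4*t) + exp(4*t), t*exp(4*t)]
  [-9*t*exp(4*t), 3*t*exp(4*t) + exp(4*t)]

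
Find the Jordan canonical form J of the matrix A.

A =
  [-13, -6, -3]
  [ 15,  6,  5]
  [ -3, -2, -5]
J_2(-4) ⊕ J_1(-4)

The characteristic polynomial is
  det(x·I − A) = x^3 + 12*x^2 + 48*x + 64 = (x + 4)^3

Eigenvalues and multiplicities (the geometric multiplicity of λ is n − rank(A − λI), which equals the number of Jordan blocks for λ):
  λ = -4: algebraic multiplicity = 3, geometric multiplicity = 2

Determining the block sizes for each eigenvalue:
  λ = -4: 2 blocks summing to 3 forces exactly one block of size 2 and the rest size 1 → block sizes [2, 1]

Assembling the blocks gives a Jordan form
J =
  [-4,  1,  0]
  [ 0, -4,  0]
  [ 0,  0, -4]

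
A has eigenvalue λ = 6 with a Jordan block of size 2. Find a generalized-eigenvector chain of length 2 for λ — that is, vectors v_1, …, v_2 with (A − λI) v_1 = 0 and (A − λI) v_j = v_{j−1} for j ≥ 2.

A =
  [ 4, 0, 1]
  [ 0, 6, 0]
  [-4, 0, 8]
A Jordan chain for λ = 6 of length 2:
v_1 = (-2, 0, -4)ᵀ
v_2 = (1, 0, 0)ᵀ

Let N = A − (6)·I. We want v_2 with N^2 v_2 = 0 but N^1 v_2 ≠ 0; then v_{j-1} := N · v_j for j = 2, …, 2.

Pick v_2 = (1, 0, 0)ᵀ.
Then v_1 = N · v_2 = (-2, 0, -4)ᵀ.

Sanity check: (A − (6)·I) v_1 = (0, 0, 0)ᵀ = 0. ✓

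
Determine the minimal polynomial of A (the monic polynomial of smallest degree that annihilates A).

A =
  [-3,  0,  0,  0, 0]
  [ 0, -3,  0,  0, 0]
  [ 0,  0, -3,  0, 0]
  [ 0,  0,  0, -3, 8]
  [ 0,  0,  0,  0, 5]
x^2 - 2*x - 15

The characteristic polynomial is χ_A(x) = (x - 5)*(x + 3)^4, so the eigenvalues are known. The minimal polynomial is
  m_A(x) = Π_λ (x − λ)^{k_λ}
where k_λ is the size of the *largest* Jordan block for λ (equivalently, the smallest k with (A − λI)^k v = 0 for every generalised eigenvector v of λ).

  λ = -3: largest Jordan block has size 1, contributing (x + 3)
  λ = 5: largest Jordan block has size 1, contributing (x − 5)

So m_A(x) = (x - 5)*(x + 3) = x^2 - 2*x - 15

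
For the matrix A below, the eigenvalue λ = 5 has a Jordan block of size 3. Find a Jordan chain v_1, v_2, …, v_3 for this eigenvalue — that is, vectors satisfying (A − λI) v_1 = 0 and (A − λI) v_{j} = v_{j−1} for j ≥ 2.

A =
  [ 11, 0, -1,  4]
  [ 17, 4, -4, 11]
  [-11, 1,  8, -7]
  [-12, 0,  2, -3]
A Jordan chain for λ = 5 of length 3:
v_1 = (-1, -3, 2, 2)ᵀ
v_2 = (6, 17, -11, -12)ᵀ
v_3 = (1, 0, 0, 0)ᵀ

Let N = A − (5)·I. We want v_3 with N^3 v_3 = 0 but N^2 v_3 ≠ 0; then v_{j-1} := N · v_j for j = 3, …, 2.

Pick v_3 = (1, 0, 0, 0)ᵀ.
Then v_2 = N · v_3 = (6, 17, -11, -12)ᵀ.
Then v_1 = N · v_2 = (-1, -3, 2, 2)ᵀ.

Sanity check: (A − (5)·I) v_1 = (0, 0, 0, 0)ᵀ = 0. ✓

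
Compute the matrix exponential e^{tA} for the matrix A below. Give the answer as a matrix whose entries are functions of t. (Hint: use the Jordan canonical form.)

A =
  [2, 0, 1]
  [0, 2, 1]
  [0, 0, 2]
e^{tA} =
  [exp(2*t), 0, t*exp(2*t)]
  [0, exp(2*t), t*exp(2*t)]
  [0, 0, exp(2*t)]

Strategy: write A = P · J · P⁻¹ where J is a Jordan canonical form, so e^{tA} = P · e^{tJ} · P⁻¹, and e^{tJ} can be computed block-by-block.

A has Jordan form
J =
  [2, 1, 0]
  [0, 2, 0]
  [0, 0, 2]
(up to reordering of blocks).

Per-block formulas:
  For a 2×2 Jordan block J_2(2): exp(t · J_2(2)) = e^(2t)·(I + t·N), where N is the 2×2 nilpotent shift.
  For a 1×1 block at λ = 2: exp(t · [2]) = [e^(2t)].

After assembling e^{tJ} and conjugating by P, we get:

e^{tA} =
  [exp(2*t), 0, t*exp(2*t)]
  [0, exp(2*t), t*exp(2*t)]
  [0, 0, exp(2*t)]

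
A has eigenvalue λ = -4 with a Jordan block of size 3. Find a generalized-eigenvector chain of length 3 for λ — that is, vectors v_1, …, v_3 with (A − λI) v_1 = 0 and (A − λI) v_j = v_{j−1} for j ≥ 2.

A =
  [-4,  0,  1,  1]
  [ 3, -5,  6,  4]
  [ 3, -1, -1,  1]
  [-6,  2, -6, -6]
A Jordan chain for λ = -4 of length 3:
v_1 = (-3, -9, 0, 0)ᵀ
v_2 = (0, 3, 3, -6)ᵀ
v_3 = (1, 0, 0, 0)ᵀ

Let N = A − (-4)·I. We want v_3 with N^3 v_3 = 0 but N^2 v_3 ≠ 0; then v_{j-1} := N · v_j for j = 3, …, 2.

Pick v_3 = (1, 0, 0, 0)ᵀ.
Then v_2 = N · v_3 = (0, 3, 3, -6)ᵀ.
Then v_1 = N · v_2 = (-3, -9, 0, 0)ᵀ.

Sanity check: (A − (-4)·I) v_1 = (0, 0, 0, 0)ᵀ = 0. ✓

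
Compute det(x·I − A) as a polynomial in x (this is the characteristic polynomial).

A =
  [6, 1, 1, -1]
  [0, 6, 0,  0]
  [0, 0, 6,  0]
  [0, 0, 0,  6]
x^4 - 24*x^3 + 216*x^2 - 864*x + 1296

Expanding det(x·I − A) (e.g. by cofactor expansion or by noting that A is similar to its Jordan form J, which has the same characteristic polynomial as A) gives
  χ_A(x) = x^4 - 24*x^3 + 216*x^2 - 864*x + 1296
which factors as (x - 6)^4. The eigenvalues (with algebraic multiplicities) are λ = 6 with multiplicity 4.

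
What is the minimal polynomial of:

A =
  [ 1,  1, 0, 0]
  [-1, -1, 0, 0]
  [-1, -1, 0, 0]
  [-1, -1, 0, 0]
x^2

The characteristic polynomial is χ_A(x) = x^4, so the eigenvalues are known. The minimal polynomial is
  m_A(x) = Π_λ (x − λ)^{k_λ}
where k_λ is the size of the *largest* Jordan block for λ (equivalently, the smallest k with (A − λI)^k v = 0 for every generalised eigenvector v of λ).

  λ = 0: largest Jordan block has size 2, contributing (x − 0)^2

So m_A(x) = x^2 = x^2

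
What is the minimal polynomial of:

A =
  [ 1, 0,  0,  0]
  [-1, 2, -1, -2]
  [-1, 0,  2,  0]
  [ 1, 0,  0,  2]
x^3 - 5*x^2 + 8*x - 4

The characteristic polynomial is χ_A(x) = (x - 2)^3*(x - 1), so the eigenvalues are known. The minimal polynomial is
  m_A(x) = Π_λ (x − λ)^{k_λ}
where k_λ is the size of the *largest* Jordan block for λ (equivalently, the smallest k with (A − λI)^k v = 0 for every generalised eigenvector v of λ).

  λ = 1: largest Jordan block has size 1, contributing (x − 1)
  λ = 2: largest Jordan block has size 2, contributing (x − 2)^2

So m_A(x) = (x - 2)^2*(x - 1) = x^3 - 5*x^2 + 8*x - 4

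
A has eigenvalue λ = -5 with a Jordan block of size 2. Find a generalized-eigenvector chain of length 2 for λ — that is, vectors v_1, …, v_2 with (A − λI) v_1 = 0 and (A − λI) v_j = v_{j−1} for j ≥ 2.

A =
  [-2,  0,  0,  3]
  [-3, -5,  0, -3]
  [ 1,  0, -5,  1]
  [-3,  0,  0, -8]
A Jordan chain for λ = -5 of length 2:
v_1 = (3, -3, 1, -3)ᵀ
v_2 = (1, 0, 0, 0)ᵀ

Let N = A − (-5)·I. We want v_2 with N^2 v_2 = 0 but N^1 v_2 ≠ 0; then v_{j-1} := N · v_j for j = 2, …, 2.

Pick v_2 = (1, 0, 0, 0)ᵀ.
Then v_1 = N · v_2 = (3, -3, 1, -3)ᵀ.

Sanity check: (A − (-5)·I) v_1 = (0, 0, 0, 0)ᵀ = 0. ✓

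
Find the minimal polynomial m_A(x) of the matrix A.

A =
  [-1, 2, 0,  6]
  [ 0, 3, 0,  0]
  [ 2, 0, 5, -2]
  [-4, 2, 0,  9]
x^2 - 8*x + 15

The characteristic polynomial is χ_A(x) = (x - 5)^2*(x - 3)^2, so the eigenvalues are known. The minimal polynomial is
  m_A(x) = Π_λ (x − λ)^{k_λ}
where k_λ is the size of the *largest* Jordan block for λ (equivalently, the smallest k with (A − λI)^k v = 0 for every generalised eigenvector v of λ).

  λ = 3: largest Jordan block has size 1, contributing (x − 3)
  λ = 5: largest Jordan block has size 1, contributing (x − 5)

So m_A(x) = (x - 5)*(x - 3) = x^2 - 8*x + 15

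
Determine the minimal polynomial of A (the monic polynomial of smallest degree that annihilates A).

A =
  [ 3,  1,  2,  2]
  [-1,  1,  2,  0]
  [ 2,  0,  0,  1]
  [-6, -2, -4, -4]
x^2

The characteristic polynomial is χ_A(x) = x^4, so the eigenvalues are known. The minimal polynomial is
  m_A(x) = Π_λ (x − λ)^{k_λ}
where k_λ is the size of the *largest* Jordan block for λ (equivalently, the smallest k with (A − λI)^k v = 0 for every generalised eigenvector v of λ).

  λ = 0: largest Jordan block has size 2, contributing (x − 0)^2

So m_A(x) = x^2 = x^2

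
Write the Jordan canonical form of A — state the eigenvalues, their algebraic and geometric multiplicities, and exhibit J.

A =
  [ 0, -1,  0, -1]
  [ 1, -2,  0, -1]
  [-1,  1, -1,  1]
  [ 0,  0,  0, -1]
J_2(-1) ⊕ J_1(-1) ⊕ J_1(-1)

The characteristic polynomial is
  det(x·I − A) = x^4 + 4*x^3 + 6*x^2 + 4*x + 1 = (x + 1)^4

Eigenvalues and multiplicities (the geometric multiplicity of λ is n − rank(A − λI), which equals the number of Jordan blocks for λ):
  λ = -1: algebraic multiplicity = 4, geometric multiplicity = 3

Determining the block sizes for each eigenvalue:
  λ = -1: 3 blocks summing to 4 forces exactly one block of size 2 and the rest size 1 → block sizes [2, 1, 1]

Assembling the blocks gives a Jordan form
J =
  [-1,  1,  0,  0]
  [ 0, -1,  0,  0]
  [ 0,  0, -1,  0]
  [ 0,  0,  0, -1]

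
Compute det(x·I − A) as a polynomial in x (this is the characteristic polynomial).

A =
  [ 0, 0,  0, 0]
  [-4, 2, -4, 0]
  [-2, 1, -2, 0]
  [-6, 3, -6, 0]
x^4

Expanding det(x·I − A) (e.g. by cofactor expansion or by noting that A is similar to its Jordan form J, which has the same characteristic polynomial as A) gives
  χ_A(x) = x^4
which factors as x^4. The eigenvalues (with algebraic multiplicities) are λ = 0 with multiplicity 4.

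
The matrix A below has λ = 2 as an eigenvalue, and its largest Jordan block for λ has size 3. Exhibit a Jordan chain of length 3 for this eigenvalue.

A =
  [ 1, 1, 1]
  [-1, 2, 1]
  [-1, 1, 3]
A Jordan chain for λ = 2 of length 3:
v_1 = (-1, 0, -1)ᵀ
v_2 = (-1, -1, -1)ᵀ
v_3 = (1, 0, 0)ᵀ

Let N = A − (2)·I. We want v_3 with N^3 v_3 = 0 but N^2 v_3 ≠ 0; then v_{j-1} := N · v_j for j = 3, …, 2.

Pick v_3 = (1, 0, 0)ᵀ.
Then v_2 = N · v_3 = (-1, -1, -1)ᵀ.
Then v_1 = N · v_2 = (-1, 0, -1)ᵀ.

Sanity check: (A − (2)·I) v_1 = (0, 0, 0)ᵀ = 0. ✓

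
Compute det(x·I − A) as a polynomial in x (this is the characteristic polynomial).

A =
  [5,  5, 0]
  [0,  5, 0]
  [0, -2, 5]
x^3 - 15*x^2 + 75*x - 125

Expanding det(x·I − A) (e.g. by cofactor expansion or by noting that A is similar to its Jordan form J, which has the same characteristic polynomial as A) gives
  χ_A(x) = x^3 - 15*x^2 + 75*x - 125
which factors as (x - 5)^3. The eigenvalues (with algebraic multiplicities) are λ = 5 with multiplicity 3.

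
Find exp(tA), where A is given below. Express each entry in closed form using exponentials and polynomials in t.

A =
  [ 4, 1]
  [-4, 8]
e^{tA} =
  [-2*t*exp(6*t) + exp(6*t), t*exp(6*t)]
  [-4*t*exp(6*t), 2*t*exp(6*t) + exp(6*t)]

Strategy: write A = P · J · P⁻¹ where J is a Jordan canonical form, so e^{tA} = P · e^{tJ} · P⁻¹, and e^{tJ} can be computed block-by-block.

A has Jordan form
J =
  [6, 1]
  [0, 6]
(up to reordering of blocks).

Per-block formulas:
  For a 2×2 Jordan block J_2(6): exp(t · J_2(6)) = e^(6t)·(I + t·N), where N is the 2×2 nilpotent shift.

After assembling e^{tJ} and conjugating by P, we get:

e^{tA} =
  [-2*t*exp(6*t) + exp(6*t), t*exp(6*t)]
  [-4*t*exp(6*t), 2*t*exp(6*t) + exp(6*t)]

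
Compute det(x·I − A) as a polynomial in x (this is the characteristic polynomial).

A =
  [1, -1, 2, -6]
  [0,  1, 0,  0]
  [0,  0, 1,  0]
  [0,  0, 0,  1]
x^4 - 4*x^3 + 6*x^2 - 4*x + 1

Expanding det(x·I − A) (e.g. by cofactor expansion or by noting that A is similar to its Jordan form J, which has the same characteristic polynomial as A) gives
  χ_A(x) = x^4 - 4*x^3 + 6*x^2 - 4*x + 1
which factors as (x - 1)^4. The eigenvalues (with algebraic multiplicities) are λ = 1 with multiplicity 4.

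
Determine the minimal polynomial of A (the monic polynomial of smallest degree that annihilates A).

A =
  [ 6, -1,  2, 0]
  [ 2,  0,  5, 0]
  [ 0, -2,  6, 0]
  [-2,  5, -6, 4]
x^3 - 12*x^2 + 48*x - 64

The characteristic polynomial is χ_A(x) = (x - 4)^4, so the eigenvalues are known. The minimal polynomial is
  m_A(x) = Π_λ (x − λ)^{k_λ}
where k_λ is the size of the *largest* Jordan block for λ (equivalently, the smallest k with (A − λI)^k v = 0 for every generalised eigenvector v of λ).

  λ = 4: largest Jordan block has size 3, contributing (x − 4)^3

So m_A(x) = (x - 4)^3 = x^3 - 12*x^2 + 48*x - 64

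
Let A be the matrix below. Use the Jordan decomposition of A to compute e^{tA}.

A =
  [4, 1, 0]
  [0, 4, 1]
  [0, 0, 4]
e^{tA} =
  [exp(4*t), t*exp(4*t), t^2*exp(4*t)/2]
  [0, exp(4*t), t*exp(4*t)]
  [0, 0, exp(4*t)]

Strategy: write A = P · J · P⁻¹ where J is a Jordan canonical form, so e^{tA} = P · e^{tJ} · P⁻¹, and e^{tJ} can be computed block-by-block.

A has Jordan form
J =
  [4, 1, 0]
  [0, 4, 1]
  [0, 0, 4]
(up to reordering of blocks).

Per-block formulas:
  For a 3×3 Jordan block J_3(4): exp(t · J_3(4)) = e^(4t)·(I + t·N + (t^2/2)·N^2), where N is the 3×3 nilpotent shift.

After assembling e^{tJ} and conjugating by P, we get:

e^{tA} =
  [exp(4*t), t*exp(4*t), t^2*exp(4*t)/2]
  [0, exp(4*t), t*exp(4*t)]
  [0, 0, exp(4*t)]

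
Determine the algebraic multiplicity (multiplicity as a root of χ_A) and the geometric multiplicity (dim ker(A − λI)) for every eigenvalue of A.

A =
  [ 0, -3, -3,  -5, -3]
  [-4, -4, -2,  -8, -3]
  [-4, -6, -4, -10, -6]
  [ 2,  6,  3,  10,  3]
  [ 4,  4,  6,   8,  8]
λ = 2: alg = 5, geom = 2

Step 1 — factor the characteristic polynomial to read off the algebraic multiplicities:
  χ_A(x) = (x - 2)^5

Step 2 — compute geometric multiplicities via the rank-nullity identity g(λ) = n − rank(A − λI):
  rank(A − (2)·I) = 3, so dim ker(A − (2)·I) = n − 3 = 2

Summary:
  λ = 2: algebraic multiplicity = 5, geometric multiplicity = 2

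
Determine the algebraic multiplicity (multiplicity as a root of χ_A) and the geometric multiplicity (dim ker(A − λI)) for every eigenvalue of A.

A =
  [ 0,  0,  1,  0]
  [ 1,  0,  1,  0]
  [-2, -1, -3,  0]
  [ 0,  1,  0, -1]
λ = -1: alg = 4, geom = 2

Step 1 — factor the characteristic polynomial to read off the algebraic multiplicities:
  χ_A(x) = (x + 1)^4

Step 2 — compute geometric multiplicities via the rank-nullity identity g(λ) = n − rank(A − λI):
  rank(A − (-1)·I) = 2, so dim ker(A − (-1)·I) = n − 2 = 2

Summary:
  λ = -1: algebraic multiplicity = 4, geometric multiplicity = 2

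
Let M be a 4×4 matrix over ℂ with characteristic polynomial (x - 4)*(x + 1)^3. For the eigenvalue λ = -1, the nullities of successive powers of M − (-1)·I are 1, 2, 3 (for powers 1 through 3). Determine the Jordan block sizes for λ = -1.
Block sizes for λ = -1: [3]

From the dimensions of kernels of powers, the number of Jordan blocks of size at least j is d_j − d_{j−1} where d_j = dim ker(N^j) (with d_0 = 0). Computing the differences gives [1, 1, 1].
The number of blocks of size exactly k is (#blocks of size ≥ k) − (#blocks of size ≥ k + 1), so the partition is: 1 block(s) of size 3.
In nonincreasing order the block sizes are [3].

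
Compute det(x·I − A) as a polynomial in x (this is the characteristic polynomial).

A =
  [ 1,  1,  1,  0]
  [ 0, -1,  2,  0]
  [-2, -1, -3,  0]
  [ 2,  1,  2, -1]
x^4 + 4*x^3 + 6*x^2 + 4*x + 1

Expanding det(x·I − A) (e.g. by cofactor expansion or by noting that A is similar to its Jordan form J, which has the same characteristic polynomial as A) gives
  χ_A(x) = x^4 + 4*x^3 + 6*x^2 + 4*x + 1
which factors as (x + 1)^4. The eigenvalues (with algebraic multiplicities) are λ = -1 with multiplicity 4.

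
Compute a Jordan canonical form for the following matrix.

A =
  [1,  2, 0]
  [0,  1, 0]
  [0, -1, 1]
J_2(1) ⊕ J_1(1)

The characteristic polynomial is
  det(x·I − A) = x^3 - 3*x^2 + 3*x - 1 = (x - 1)^3

Eigenvalues and multiplicities (the geometric multiplicity of λ is n − rank(A − λI), which equals the number of Jordan blocks for λ):
  λ = 1: algebraic multiplicity = 3, geometric multiplicity = 2

Determining the block sizes for each eigenvalue:
  λ = 1: 2 blocks summing to 3 forces exactly one block of size 2 and the rest size 1 → block sizes [2, 1]

Assembling the blocks gives a Jordan form
J =
  [1, 1, 0]
  [0, 1, 0]
  [0, 0, 1]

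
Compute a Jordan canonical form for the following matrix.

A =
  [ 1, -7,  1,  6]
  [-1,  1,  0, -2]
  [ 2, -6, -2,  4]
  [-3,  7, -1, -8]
J_3(-2) ⊕ J_1(-2)

The characteristic polynomial is
  det(x·I − A) = x^4 + 8*x^3 + 24*x^2 + 32*x + 16 = (x + 2)^4

Eigenvalues and multiplicities (the geometric multiplicity of λ is n − rank(A − λI), which equals the number of Jordan blocks for λ):
  λ = -2: algebraic multiplicity = 4, geometric multiplicity = 2

Determining the block sizes for each eigenvalue:
  λ = -2: with am = 4 and gm = 2, the partition is not yet determined (e.g. several partitions of 4 into 2 parts exist). Let N = A − (-2)·I. Computing rank(N^1) = 2, rank(N^2) = 1, rank(N^3) = 0; the number of blocks of size ≥ j is rank(N^{j−1}) − rank(N^j), giving [2, 1, 1]. So we have 1 block(s) of size 3, 1 block(s) of size 1 → block sizes [3, 1]

Assembling the blocks gives a Jordan form
J =
  [-2,  1,  0,  0]
  [ 0, -2,  1,  0]
  [ 0,  0, -2,  0]
  [ 0,  0,  0, -2]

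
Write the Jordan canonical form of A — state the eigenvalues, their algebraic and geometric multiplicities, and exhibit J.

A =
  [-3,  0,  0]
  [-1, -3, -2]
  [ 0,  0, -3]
J_2(-3) ⊕ J_1(-3)

The characteristic polynomial is
  det(x·I − A) = x^3 + 9*x^2 + 27*x + 27 = (x + 3)^3

Eigenvalues and multiplicities (the geometric multiplicity of λ is n − rank(A − λI), which equals the number of Jordan blocks for λ):
  λ = -3: algebraic multiplicity = 3, geometric multiplicity = 2

Determining the block sizes for each eigenvalue:
  λ = -3: 2 blocks summing to 3 forces exactly one block of size 2 and the rest size 1 → block sizes [2, 1]

Assembling the blocks gives a Jordan form
J =
  [-3,  1,  0]
  [ 0, -3,  0]
  [ 0,  0, -3]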